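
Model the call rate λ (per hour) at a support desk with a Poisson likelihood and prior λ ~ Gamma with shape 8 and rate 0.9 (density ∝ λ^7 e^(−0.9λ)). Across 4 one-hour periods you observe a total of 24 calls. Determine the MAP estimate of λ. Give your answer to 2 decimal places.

Σxᵢ = 24, n = 4.
Posterior ∝ λ^7e^(−0.9λ) · λ^24e^(−4λ) = λ^31e^(−4.9λ), i.e. Gamma(shape=32, rate=4.9).
The mode of a Gamma(a, b) with a ≥ 1 (shape–rate) is (a−1)/b = 31/4.9 ≈ 6.33.

λ̂_MAP = 6.33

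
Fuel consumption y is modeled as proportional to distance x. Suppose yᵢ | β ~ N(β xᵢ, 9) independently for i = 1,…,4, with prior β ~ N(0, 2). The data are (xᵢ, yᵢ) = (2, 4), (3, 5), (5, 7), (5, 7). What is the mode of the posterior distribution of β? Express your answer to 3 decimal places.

β̂_MAP = 1.378

log p(β | y) = −Σ(yᵢ − βxᵢ)²/(2·9) − β²/(2·2) + const.
Setting the derivative to zero: Σxᵢ(yᵢ − βxᵢ)/9 − β/2 = 0, so β = Σxᵢyᵢ / (Σxᵢ² + σ²/τ²).
Σxᵢyᵢ = 2·4 + 3·5 + 5·7 + 5·7 = 93; Σxᵢ² = 63; σ²/τ² = 4.5.
β̂_MAP = 93 / (63 + 4.5) = 93/67.5 ≈ 1.378.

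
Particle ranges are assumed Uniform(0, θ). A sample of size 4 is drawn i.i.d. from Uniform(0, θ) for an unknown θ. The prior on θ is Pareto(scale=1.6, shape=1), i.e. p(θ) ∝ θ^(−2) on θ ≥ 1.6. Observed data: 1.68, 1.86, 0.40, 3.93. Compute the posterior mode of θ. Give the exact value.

The Uniform(0, θ) likelihood is θ^(−n) for θ ≥ max(xᵢ), zero otherwise. Here max(xᵢ) = 3.93.
Posterior ∝ θ^(−2) · θ^(−4) = θ^(−6) on θ ≥ max(1.6, 3.93) = 3.93.
This density is strictly decreasing in θ, so the posterior mode lies at the lower boundary of the support.

θ̂_MAP = 3.93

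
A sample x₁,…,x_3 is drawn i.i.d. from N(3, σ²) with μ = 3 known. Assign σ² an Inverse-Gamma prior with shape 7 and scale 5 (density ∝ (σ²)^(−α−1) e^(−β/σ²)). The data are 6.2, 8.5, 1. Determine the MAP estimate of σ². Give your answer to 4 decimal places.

Sum of squared deviations about the known mean: SS = (6.2−3)² + (8.5−3)² + (1−3)² = 44.49.
The Normal likelihood contributes (σ²)^(−n/2) exp(−SS/(2σ²)), so the posterior is Inverse-Gamma(α + n/2, β + SS/2) = Inverse-Gamma(8.5, 27.245).
The mode of Inverse-Gamma(a, b) is b/(a+1) = 27.245/9.5 ≈ 2.8679.

σ̂²_MAP = 2.8679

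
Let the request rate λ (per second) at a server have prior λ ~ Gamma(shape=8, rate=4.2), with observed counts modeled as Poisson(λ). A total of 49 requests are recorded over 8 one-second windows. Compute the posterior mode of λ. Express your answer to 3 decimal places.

λ̂_MAP = 4.590

Σxᵢ = 49, n = 8.
Posterior ∝ λ^7e^(−4.2λ) · λ^49e^(−8λ) = λ^56e^(−12.2λ), i.e. Gamma(shape=57, rate=12.2).
The mode of a Gamma(a, b) with a ≥ 1 (shape–rate) is (a−1)/b = 56/12.2 ≈ 4.590.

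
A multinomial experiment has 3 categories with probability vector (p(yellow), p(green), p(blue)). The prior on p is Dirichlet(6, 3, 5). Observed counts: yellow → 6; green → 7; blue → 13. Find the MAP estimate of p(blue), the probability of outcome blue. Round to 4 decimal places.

MAP estimate of p(blue) = 0.4595

The posterior is Dirichlet(αᵢ + nᵢ) = Dirichlet(12, 10, 18).
For a Dirichlet(a₁,…,a_K) with all aᵢ > 1, the mode has j-th component (aⱼ − 1)/(Σaᵢ − K).
Here Σaᵢ = 40 and K = 3, so p(blue) = (18 − 1)/(40 − 3) = 17/37 ≈ 0.4595.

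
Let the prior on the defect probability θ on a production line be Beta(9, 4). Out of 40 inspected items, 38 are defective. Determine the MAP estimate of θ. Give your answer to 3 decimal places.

Prior: Beta(9, 4).
Data: 38 successes in 40 trials. The binomial likelihood contributes θ^38(1−θ)^2, so the posterior is Beta(9+38, 4+2) = Beta(47, 6).
For Beta(a, b) with a, b > 1 the mode is (a−1)/(a+b−2) = 46/51 ≈ 0.902.

θ̂_MAP = 0.902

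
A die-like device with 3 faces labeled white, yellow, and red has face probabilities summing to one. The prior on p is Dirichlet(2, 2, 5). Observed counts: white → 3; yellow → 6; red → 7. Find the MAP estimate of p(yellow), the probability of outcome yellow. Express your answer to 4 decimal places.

MAP estimate of p(yellow) = 0.3182

The posterior is Dirichlet(αᵢ + nᵢ) = Dirichlet(5, 8, 12).
For a Dirichlet(a₁,…,a_K) with all aᵢ > 1, the mode has j-th component (aⱼ − 1)/(Σaᵢ − K).
Here Σaᵢ = 25 and K = 3, so p(yellow) = (8 − 1)/(25 − 3) = 7/22 ≈ 0.3182.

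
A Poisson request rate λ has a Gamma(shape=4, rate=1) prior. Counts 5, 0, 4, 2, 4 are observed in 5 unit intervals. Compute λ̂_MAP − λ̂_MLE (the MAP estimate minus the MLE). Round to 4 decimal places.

Σxᵢ = 15. Posterior is Gamma(19, 6); MAP = (19−1)/6 = 18/6 ≈ 3.00000.
MLE = x̄ = 15/5 ≈ 3.00000.
Difference = 18/6 − 15/5 = 0 ≈ 0.0000.

MAP − MLE = 0.0000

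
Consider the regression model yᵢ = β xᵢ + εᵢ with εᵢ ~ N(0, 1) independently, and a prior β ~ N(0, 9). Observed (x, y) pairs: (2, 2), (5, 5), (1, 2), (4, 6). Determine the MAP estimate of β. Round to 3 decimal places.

log p(β | y) = −Σ(yᵢ − βxᵢ)²/(2·1) − β²/(2·9) + const.
Setting the derivative to zero: Σxᵢ(yᵢ − βxᵢ)/1 − β/9 = 0, so β = Σxᵢyᵢ / (Σxᵢ² + σ²/τ²).
Σxᵢyᵢ = 2·2 + 5·5 + 1·2 + 4·6 = 55; Σxᵢ² = 46; σ²/τ² = 1/9.
β̂_MAP = 55 / (46 + 1/9) = 55/(415/9) = 99/83 ≈ 1.193.

β̂_MAP = 1.193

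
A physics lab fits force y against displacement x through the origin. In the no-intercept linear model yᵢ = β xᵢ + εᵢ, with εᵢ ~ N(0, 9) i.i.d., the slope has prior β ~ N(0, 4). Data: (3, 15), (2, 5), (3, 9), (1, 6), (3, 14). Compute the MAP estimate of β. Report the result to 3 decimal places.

log p(β | y) = −Σ(yᵢ − βxᵢ)²/(2·9) − β²/(2·4) + const.
Setting the derivative to zero: Σxᵢ(yᵢ − βxᵢ)/9 − β/4 = 0, so β = Σxᵢyᵢ / (Σxᵢ² + σ²/τ²).
Σxᵢyᵢ = 3·15 + 2·5 + 3·9 + 1·6 + 3·14 = 130; Σxᵢ² = 32; σ²/τ² = 2.25.
β̂_MAP = 130 / (32 + 2.25) = 130/34.25 ≈ 3.796.

β̂_MAP = 3.796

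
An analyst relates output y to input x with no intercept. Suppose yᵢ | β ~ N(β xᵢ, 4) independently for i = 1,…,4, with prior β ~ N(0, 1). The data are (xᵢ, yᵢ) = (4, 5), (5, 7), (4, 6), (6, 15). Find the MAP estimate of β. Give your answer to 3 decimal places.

log p(β | y) = −Σ(yᵢ − βxᵢ)²/(2·4) − β²/(2·1) + const.
Setting the derivative to zero: Σxᵢ(yᵢ − βxᵢ)/4 − β/1 = 0, so β = Σxᵢyᵢ / (Σxᵢ² + σ²/τ²).
Σxᵢyᵢ = 4·5 + 5·7 + 4·6 + 6·15 = 169; Σxᵢ² = 93; σ²/τ² = 4.
β̂_MAP = 169 / (93 + 4) = 169/97 ≈ 1.742.

β̂_MAP = 1.742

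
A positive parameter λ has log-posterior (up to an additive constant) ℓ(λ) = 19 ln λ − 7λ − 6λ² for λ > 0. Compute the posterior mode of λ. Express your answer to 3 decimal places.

ℓ'(λ) = 19/λ − 7 − 12λ. Setting this to zero and multiplying by λ: 12λ² + 7λ − 19 = 0.
λ = (−7 + √(7² + 4·12·19)) / (2·12) = (−7 + √961) / 24 = (−7 + 31)/24 = 1.
ℓ''(λ) = −19/λ² − 12 < 0, confirming a maximum.

λ̂_MAP = 1.000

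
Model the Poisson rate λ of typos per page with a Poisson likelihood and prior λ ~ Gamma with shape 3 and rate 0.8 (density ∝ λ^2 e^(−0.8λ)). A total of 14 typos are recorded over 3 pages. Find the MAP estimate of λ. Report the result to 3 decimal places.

Σxᵢ = 14, n = 3.
Posterior ∝ λ^2e^(−0.8λ) · λ^14e^(−3λ) = λ^16e^(−3.8λ), i.e. Gamma(shape=17, rate=3.8).
The mode of a Gamma(a, b) with a ≥ 1 (shape–rate) is (a−1)/b = 16/3.8 ≈ 4.211.

λ̂_MAP = 4.211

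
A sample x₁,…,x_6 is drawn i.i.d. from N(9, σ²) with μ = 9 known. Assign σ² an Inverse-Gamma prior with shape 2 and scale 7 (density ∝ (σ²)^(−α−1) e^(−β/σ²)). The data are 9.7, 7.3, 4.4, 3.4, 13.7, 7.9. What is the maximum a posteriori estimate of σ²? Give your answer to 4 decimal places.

Sum of squared deviations about the known mean: SS = (9.7−9)² + (7.3−9)² + (4.4−9)² + (3.4−9)² + (13.7−9)² + (7.9−9)² = 79.2.
The Normal likelihood contributes (σ²)^(−n/2) exp(−SS/(2σ²)), so the posterior is Inverse-Gamma(α + n/2, β + SS/2) = Inverse-Gamma(5, 46.6).
The mode of Inverse-Gamma(a, b) is b/(a+1) = 46.6/6 ≈ 7.7667.

σ̂²_MAP = 7.7667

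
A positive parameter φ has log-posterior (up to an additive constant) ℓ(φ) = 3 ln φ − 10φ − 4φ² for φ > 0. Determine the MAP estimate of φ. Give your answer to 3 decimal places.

ℓ'(φ) = 3/φ − 10 − 8φ. Setting this to zero and multiplying by φ: 8φ² + 10φ − 3 = 0.
φ = (−10 + √(10² + 4·8·3)) / (2·8) = (−10 + √196) / 16 = (−10 + 14)/16 = 1/4.
ℓ''(φ) = −3/φ² − 8 < 0, confirming a maximum.

φ̂_MAP = 0.250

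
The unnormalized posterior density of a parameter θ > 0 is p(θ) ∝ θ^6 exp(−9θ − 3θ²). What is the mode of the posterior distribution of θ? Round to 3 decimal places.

θ̂_MAP = 0.500

ℓ'(θ) = 6/θ − 9 − 6θ. Setting this to zero and multiplying by θ: 6θ² + 9θ − 6 = 0.
θ = (−9 + √(9² + 4·6·6)) / (2·6) = (−9 + √225) / 12 = (−9 + 15)/12 = 1/2.
ℓ''(θ) = −6/θ² − 6 < 0, confirming a maximum.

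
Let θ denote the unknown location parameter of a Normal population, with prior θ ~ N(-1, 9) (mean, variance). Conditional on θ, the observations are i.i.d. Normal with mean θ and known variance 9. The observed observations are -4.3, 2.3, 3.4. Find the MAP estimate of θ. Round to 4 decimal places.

θ̂_MAP = 0.1000

n = 3; x̄ = ((-4.3) + 2.3 + 3.4)/3 = 1.4/3 = 7/15 ≈ 0.4667.
For a Normal prior and Normal likelihood with known variance, the posterior is Normal; its mode equals its mean, the precision-weighted average.
Prior precision 1/σ₀² = 1/9; data precision n/σ² = 3/9 = 1/3.
θ̂ = ((1/9)·(-1) + (1/3)·(7/15)) / (1/9 + 1/3) = (2/45)/(4/9) = 0.1000.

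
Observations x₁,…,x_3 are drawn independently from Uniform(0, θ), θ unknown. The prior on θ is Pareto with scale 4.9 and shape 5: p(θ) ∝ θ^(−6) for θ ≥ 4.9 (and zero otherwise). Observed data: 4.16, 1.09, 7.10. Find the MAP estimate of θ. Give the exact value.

θ̂_MAP = 7.10

The Uniform(0, θ) likelihood is θ^(−n) for θ ≥ max(xᵢ), zero otherwise. Here max(xᵢ) = 7.10.
Posterior ∝ θ^(−6) · θ^(−3) = θ^(−9) on θ ≥ max(4.9, 7.10) = 7.10.
This density is strictly decreasing in θ, so the posterior mode lies at the lower boundary of the support.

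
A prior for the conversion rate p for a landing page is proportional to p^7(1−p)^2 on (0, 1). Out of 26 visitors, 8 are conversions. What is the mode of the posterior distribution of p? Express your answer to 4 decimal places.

p̂_MAP = 0.4286

The prior density ∝ p^7(1−p)^2 is the kernel of Beta(8, 3).
Data: 8 successes in 26 trials. The binomial likelihood contributes p^8(1−p)^18, so the posterior is Beta(8+8, 3+18) = Beta(16, 21).
For Beta(a, b) with a, b > 1 the mode is (a−1)/(a+b−2) = 15/35 ≈ 0.4286.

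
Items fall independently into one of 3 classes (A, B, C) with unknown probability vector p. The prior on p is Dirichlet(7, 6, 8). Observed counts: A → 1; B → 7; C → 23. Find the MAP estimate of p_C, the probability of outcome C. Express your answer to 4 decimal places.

MAP estimate of p_C = 0.6122

The posterior is Dirichlet(αᵢ + nᵢ) = Dirichlet(8, 13, 31).
For a Dirichlet(a₁,…,a_K) with all aᵢ > 1, the mode has j-th component (aⱼ − 1)/(Σaᵢ − K).
Here Σaᵢ = 52 and K = 3, so p_C = (31 − 1)/(52 − 3) = 30/49 ≈ 0.6122.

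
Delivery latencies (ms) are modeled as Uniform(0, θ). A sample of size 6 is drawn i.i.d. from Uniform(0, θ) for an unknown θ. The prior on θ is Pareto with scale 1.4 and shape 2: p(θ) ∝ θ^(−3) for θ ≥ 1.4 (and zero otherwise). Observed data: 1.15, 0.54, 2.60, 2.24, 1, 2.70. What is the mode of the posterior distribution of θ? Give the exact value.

θ̂_MAP = 2.70

The Uniform(0, θ) likelihood is θ^(−n) for θ ≥ max(xᵢ), zero otherwise. Here max(xᵢ) = 2.70.
Posterior ∝ θ^(−3) · θ^(−6) = θ^(−9) on θ ≥ max(1.4, 2.70) = 2.70.
This density is strictly decreasing in θ, so the posterior mode lies at the lower boundary of the support.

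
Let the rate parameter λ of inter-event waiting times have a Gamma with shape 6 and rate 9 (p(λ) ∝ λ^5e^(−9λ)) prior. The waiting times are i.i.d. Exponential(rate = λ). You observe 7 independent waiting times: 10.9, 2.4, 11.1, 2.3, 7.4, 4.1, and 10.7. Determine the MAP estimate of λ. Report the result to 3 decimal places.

The Exponential(rate=λ) likelihood is ∝ λ^n e^(−λΣtᵢ). Here n = 7 and Σtᵢ = 10.9 + 2.4 + 11.1 + 2.3 + 7.4 + 4.1 + 10.7 = 48.9.
Posterior ∝ λ^5e^(−9λ) · λ^7e^(−48.9λ) = λ^12e^(−57.9λ), i.e. Gamma(13, 57.9).
Mode = (a−1)/b = 12/57.9 ≈ 0.207.

λ̂_MAP = 0.207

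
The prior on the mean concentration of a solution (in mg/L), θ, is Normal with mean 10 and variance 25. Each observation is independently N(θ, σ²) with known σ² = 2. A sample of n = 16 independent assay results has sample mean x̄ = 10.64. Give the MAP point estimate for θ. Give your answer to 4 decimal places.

n = 16, x̄ = 10.64.
For a Normal prior and Normal likelihood with known variance, the posterior is Normal; its mode equals its mean, the precision-weighted average.
Prior precision 1/σ₀² = 1/25 = 0.04; data precision n/σ² = 16/2 = 8.
θ̂ = (0.04·10 + 8·10.64) / (0.04 + 8) = 85.52/8.04 = 2138/201 ≈ 10.6368.

θ̂_MAP = 10.6368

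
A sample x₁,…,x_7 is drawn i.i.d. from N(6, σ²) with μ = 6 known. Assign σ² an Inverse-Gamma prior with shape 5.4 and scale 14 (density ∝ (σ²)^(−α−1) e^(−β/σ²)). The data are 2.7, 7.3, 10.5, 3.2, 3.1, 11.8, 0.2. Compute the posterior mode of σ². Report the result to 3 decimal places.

Sum of squared deviations about the known mean: SS = (2.7−6)² + (7.3−6)² + (10.5−6)² + (3.2−6)² + (3.1−6)² + (11.8−6)² + (0.2−6)² = 116.36.
The Normal likelihood contributes (σ²)^(−n/2) exp(−SS/(2σ²)), so the posterior is Inverse-Gamma(α + n/2, β + SS/2) = Inverse-Gamma(8.9, 72.18).
The mode of Inverse-Gamma(a, b) is b/(a+1) = 72.18/9.9 ≈ 7.291.

σ̂²_MAP = 7.291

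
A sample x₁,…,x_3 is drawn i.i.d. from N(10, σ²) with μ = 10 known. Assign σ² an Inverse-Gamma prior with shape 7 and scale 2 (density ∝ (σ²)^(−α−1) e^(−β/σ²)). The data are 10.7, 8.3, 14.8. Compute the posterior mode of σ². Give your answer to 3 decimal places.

Sum of squared deviations about the known mean: SS = (10.7−10)² + (8.3−10)² + (14.8−10)² = 26.42.
The Normal likelihood contributes (σ²)^(−n/2) exp(−SS/(2σ²)), so the posterior is Inverse-Gamma(α + n/2, β + SS/2) = Inverse-Gamma(8.5, 15.21).
The mode of Inverse-Gamma(a, b) is b/(a+1) = 15.21/9.5 ≈ 1.601.

σ̂²_MAP = 1.601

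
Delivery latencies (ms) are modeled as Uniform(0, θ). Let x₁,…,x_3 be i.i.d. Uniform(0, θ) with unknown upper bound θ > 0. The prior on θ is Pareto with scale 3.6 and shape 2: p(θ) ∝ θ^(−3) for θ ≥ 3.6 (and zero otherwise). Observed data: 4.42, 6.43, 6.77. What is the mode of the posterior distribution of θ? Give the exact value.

The Uniform(0, θ) likelihood is θ^(−n) for θ ≥ max(xᵢ), zero otherwise. Here max(xᵢ) = 6.77.
Posterior ∝ θ^(−3) · θ^(−3) = θ^(−6) on θ ≥ max(3.6, 6.77) = 6.77.
This density is strictly decreasing in θ, so the posterior mode lies at the lower boundary of the support.

θ̂_MAP = 6.77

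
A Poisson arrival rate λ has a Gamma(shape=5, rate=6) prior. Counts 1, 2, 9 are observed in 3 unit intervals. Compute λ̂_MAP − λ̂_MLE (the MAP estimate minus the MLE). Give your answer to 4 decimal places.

Σxᵢ = 12. Posterior is Gamma(17, 9); MAP = (17−1)/9 = 16/9 ≈ 1.77778.
MLE = x̄ = 12/3 ≈ 4.00000.
Difference = 16/9 − 12/3 = -20/9 ≈ -2.2222.

MAP − MLE = -2.2222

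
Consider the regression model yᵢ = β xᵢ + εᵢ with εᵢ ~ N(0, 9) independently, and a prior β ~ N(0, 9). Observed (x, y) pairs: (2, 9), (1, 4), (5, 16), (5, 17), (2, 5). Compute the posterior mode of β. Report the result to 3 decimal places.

log p(β | y) = −Σ(yᵢ − βxᵢ)²/(2·9) − β²/(2·9) + const.
Setting the derivative to zero: Σxᵢ(yᵢ − βxᵢ)/9 − β/9 = 0, so β = Σxᵢyᵢ / (Σxᵢ² + σ²/τ²).
Σxᵢyᵢ = 2·9 + 1·4 + 5·16 + 5·17 + 2·5 = 197; Σxᵢ² = 59; σ²/τ² = 1.
β̂_MAP = 197 / (59 + 1) = 197/60 ≈ 3.283.

β̂_MAP = 3.283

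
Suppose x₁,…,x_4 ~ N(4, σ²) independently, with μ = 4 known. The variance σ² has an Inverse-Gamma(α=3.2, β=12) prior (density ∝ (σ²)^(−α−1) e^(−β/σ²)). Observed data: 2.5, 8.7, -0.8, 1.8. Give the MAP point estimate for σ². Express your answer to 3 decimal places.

Sum of squared deviations about the known mean: SS = (2.5−4)² + (8.7−4)² + (-0.8−4)² + (1.8−4)² = 52.22.
The Normal likelihood contributes (σ²)^(−n/2) exp(−SS/(2σ²)), so the posterior is Inverse-Gamma(α + n/2, β + SS/2) = Inverse-Gamma(5.2, 38.11).
The mode of Inverse-Gamma(a, b) is b/(a+1) = 38.11/6.2 ≈ 6.147.

σ̂²_MAP = 6.147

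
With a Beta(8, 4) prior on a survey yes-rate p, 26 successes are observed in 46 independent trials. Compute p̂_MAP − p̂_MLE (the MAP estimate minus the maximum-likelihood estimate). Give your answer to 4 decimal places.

Posterior is Beta(34, 24); MAP = (34−1)/(58−2) = 33/56 ≈ 0.58929.
MLE ignores the prior: p̂_MLE = k/n = 26/46 ≈ 0.56522.
Difference = 33/56 − 26/46 = 31/1288 ≈ 0.0241.

MAP − MLE = 0.0241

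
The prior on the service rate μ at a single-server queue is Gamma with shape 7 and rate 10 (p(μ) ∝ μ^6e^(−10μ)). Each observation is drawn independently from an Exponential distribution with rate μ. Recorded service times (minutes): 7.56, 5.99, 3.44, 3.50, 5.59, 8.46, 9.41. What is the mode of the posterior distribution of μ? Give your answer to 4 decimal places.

The Exponential(rate=μ) likelihood is ∝ μ^n e^(−μΣtᵢ). Here n = 7 and Σtᵢ = 7.56 + 5.99 + 3.44 + 3.50 + 5.59 + 8.46 + 9.41 = 43.95.
Posterior ∝ μ^6e^(−10μ) · μ^7e^(−43.95μ) = μ^13e^(−53.95μ), i.e. Gamma(14, 53.95).
Mode = (a−1)/b = 13/53.95 ≈ 0.2410.

μ̂_MAP = 0.2410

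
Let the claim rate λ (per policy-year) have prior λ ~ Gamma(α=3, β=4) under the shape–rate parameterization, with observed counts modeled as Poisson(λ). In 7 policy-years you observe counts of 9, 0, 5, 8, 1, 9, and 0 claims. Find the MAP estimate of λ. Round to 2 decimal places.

Σxᵢ = 9+0+5+8+1+9+0 = 32, with n = 7.
Posterior ∝ λ^2e^(−4λ) · λ^32e^(−7λ) = λ^34e^(−11λ), i.e. Gamma(shape=35, rate=11).
The mode of a Gamma(a, b) with a ≥ 1 (shape–rate) is (a−1)/b = 34/11 ≈ 3.09.

λ̂_MAP = 3.09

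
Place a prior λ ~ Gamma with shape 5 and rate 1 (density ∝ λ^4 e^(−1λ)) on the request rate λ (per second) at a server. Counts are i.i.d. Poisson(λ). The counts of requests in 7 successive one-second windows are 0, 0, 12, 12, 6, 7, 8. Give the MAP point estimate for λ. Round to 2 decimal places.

Σxᵢ = 0+0+12+12+6+7+8 = 45, with n = 7.
Posterior ∝ λ^4e^(−1λ) · λ^45e^(−7λ) = λ^49e^(−8λ), i.e. Gamma(shape=50, rate=8).
The mode of a Gamma(a, b) with a ≥ 1 (shape–rate) is (a−1)/b = 49/8 ≈ 6.13.

λ̂_MAP = 6.13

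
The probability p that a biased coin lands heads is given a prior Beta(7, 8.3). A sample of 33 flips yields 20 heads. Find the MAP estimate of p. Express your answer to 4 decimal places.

Prior: Beta(7, 8.3).
Data: 20 successes in 33 trials. The binomial likelihood contributes p^20(1−p)^13, so the posterior is Beta(7+20, 8.3+13) = Beta(27, 21.3).
For Beta(a, b) with a, b > 1 the mode is (a−1)/(a+b−2) = 26/46.3 ≈ 0.5616.

p̂_MAP = 0.5616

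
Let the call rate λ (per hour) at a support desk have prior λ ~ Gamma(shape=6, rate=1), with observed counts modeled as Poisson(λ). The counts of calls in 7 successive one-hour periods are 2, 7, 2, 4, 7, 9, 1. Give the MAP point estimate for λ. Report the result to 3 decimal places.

Σxᵢ = 2+7+2+4+7+9+1 = 32, with n = 7.
Posterior ∝ λ^5e^(−1λ) · λ^32e^(−7λ) = λ^37e^(−8λ), i.e. Gamma(shape=38, rate=8).
The mode of a Gamma(a, b) with a ≥ 1 (shape–rate) is (a−1)/b = 37/8 ≈ 4.625.

λ̂_MAP = 4.625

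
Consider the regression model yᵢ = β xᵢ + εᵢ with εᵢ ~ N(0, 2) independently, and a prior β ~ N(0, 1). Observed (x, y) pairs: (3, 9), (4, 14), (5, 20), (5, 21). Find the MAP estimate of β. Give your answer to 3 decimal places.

log p(β | y) = −Σ(yᵢ − βxᵢ)²/(2·2) − β²/(2·1) + const.
Setting the derivative to zero: Σxᵢ(yᵢ − βxᵢ)/2 − β/1 = 0, so β = Σxᵢyᵢ / (Σxᵢ² + σ²/τ²).
Σxᵢyᵢ = 3·9 + 4·14 + 5·20 + 5·21 = 288; Σxᵢ² = 75; σ²/τ² = 2.
β̂_MAP = 288 / (75 + 2) = 288/77 ≈ 3.740.

β̂_MAP = 3.740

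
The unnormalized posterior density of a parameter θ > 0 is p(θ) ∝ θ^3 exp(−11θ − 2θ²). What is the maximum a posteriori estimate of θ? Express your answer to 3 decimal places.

θ̂_MAP = 0.250

ℓ'(θ) = 3/θ − 11 − 4θ. Setting this to zero and multiplying by θ: 4θ² + 11θ − 3 = 0.
θ = (−11 + √(11² + 4·4·3)) / (2·4) = (−11 + √169) / 8 = (−11 + 13)/8 = 1/4.
ℓ''(θ) = −3/θ² − 4 < 0, confirming a maximum.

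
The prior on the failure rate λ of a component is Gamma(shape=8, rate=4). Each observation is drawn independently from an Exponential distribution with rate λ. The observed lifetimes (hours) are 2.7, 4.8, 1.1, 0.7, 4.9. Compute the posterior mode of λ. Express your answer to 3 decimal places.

λ̂_MAP = 0.659

The Exponential(rate=λ) likelihood is ∝ λ^n e^(−λΣtᵢ). Here n = 5 and Σtᵢ = 2.7 + 4.8 + 1.1 + 0.7 + 4.9 = 14.2.
Posterior ∝ λ^7e^(−4λ) · λ^5e^(−14.2λ) = λ^12e^(−18.2λ), i.e. Gamma(13, 18.2).
Mode = (a−1)/b = 12/18.2 ≈ 0.659.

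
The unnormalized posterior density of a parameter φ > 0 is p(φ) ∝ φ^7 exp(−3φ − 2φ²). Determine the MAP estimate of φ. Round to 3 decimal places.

ℓ'(φ) = 7/φ − 3 − 4φ. Setting this to zero and multiplying by φ: 4φ² + 3φ − 7 = 0.
φ = (−3 + √(3² + 4·4·7)) / (2·4) = (−3 + √121) / 8 = (−3 + 11)/8 = 1.
ℓ''(φ) = −7/φ² − 4 < 0, confirming a maximum.

φ̂_MAP = 1.000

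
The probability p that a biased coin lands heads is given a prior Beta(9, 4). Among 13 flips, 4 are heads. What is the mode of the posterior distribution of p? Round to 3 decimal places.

p̂_MAP = 0.500

Prior: Beta(9, 4).
Data: 4 successes in 13 trials. The binomial likelihood contributes p^4(1−p)^9, so the posterior is Beta(9+4, 4+9) = Beta(13, 13).
For Beta(a, b) with a, b > 1 the mode is (a−1)/(a+b−2) = 12/24 ≈ 0.500.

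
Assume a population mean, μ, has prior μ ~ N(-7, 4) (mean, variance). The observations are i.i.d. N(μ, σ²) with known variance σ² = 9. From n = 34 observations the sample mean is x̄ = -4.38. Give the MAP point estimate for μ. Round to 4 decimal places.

μ̂_MAP = -4.5426

n = 34, x̄ = -4.38.
For a Normal prior and Normal likelihood with known variance, the posterior is Normal; its mode equals its mean, the precision-weighted average.
Prior precision 1/σ₀² = 1/4 = 0.25; data precision n/σ² = 34/9.
μ̂ = (0.25·(-7) + (34/9)·(-4.38)) / (0.25 + 34/9) = (-5489/300)/(145/36) = -16467/3625 ≈ -4.5426.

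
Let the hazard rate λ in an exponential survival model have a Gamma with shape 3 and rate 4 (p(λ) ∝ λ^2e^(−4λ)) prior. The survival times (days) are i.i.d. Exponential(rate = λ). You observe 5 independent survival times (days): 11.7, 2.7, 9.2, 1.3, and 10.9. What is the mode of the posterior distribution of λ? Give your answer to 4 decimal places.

The Exponential(rate=λ) likelihood is ∝ λ^n e^(−λΣtᵢ). Here n = 5 and Σtᵢ = 11.7 + 2.7 + 9.2 + 1.3 + 10.9 = 35.8.
Posterior ∝ λ^2e^(−4λ) · λ^5e^(−35.8λ) = λ^7e^(−39.8λ), i.e. Gamma(8, 39.8).
Mode = (a−1)/b = 7/39.8 ≈ 0.1759.

λ̂_MAP = 0.1759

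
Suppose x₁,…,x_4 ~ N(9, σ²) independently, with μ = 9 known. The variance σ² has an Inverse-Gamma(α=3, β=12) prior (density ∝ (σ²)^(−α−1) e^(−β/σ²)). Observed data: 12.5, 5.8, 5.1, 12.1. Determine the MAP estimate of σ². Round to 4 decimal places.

σ̂²_MAP = 5.9425

Sum of squared deviations about the known mean: SS = (12.5−9)² + (5.8−9)² + (5.1−9)² + (12.1−9)² = 47.31.
The Normal likelihood contributes (σ²)^(−n/2) exp(−SS/(2σ²)), so the posterior is Inverse-Gamma(α + n/2, β + SS/2) = Inverse-Gamma(5, 35.655).
The mode of Inverse-Gamma(a, b) is b/(a+1) = 35.655/6 ≈ 5.9425.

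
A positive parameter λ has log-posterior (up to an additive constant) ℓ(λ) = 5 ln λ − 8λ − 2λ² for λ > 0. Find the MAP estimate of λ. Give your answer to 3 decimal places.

λ̂_MAP = 0.500

ℓ'(λ) = 5/λ − 8 − 4λ. Setting this to zero and multiplying by λ: 4λ² + 8λ − 5 = 0.
λ = (−8 + √(8² + 4·4·5)) / (2·4) = (−8 + √144) / 8 = (−8 + 12)/8 = 1/2.
ℓ''(λ) = −5/λ² − 4 < 0, confirming a maximum.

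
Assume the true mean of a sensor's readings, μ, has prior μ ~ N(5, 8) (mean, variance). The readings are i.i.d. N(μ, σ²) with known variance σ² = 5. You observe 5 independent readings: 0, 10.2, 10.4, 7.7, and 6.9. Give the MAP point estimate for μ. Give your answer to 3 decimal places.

μ̂_MAP = 6.813

n = 5; x̄ = (0 + 10.2 + 10.4 + 7.7 + 6.9)/5 = 35.2/5 = 7.04.
For a Normal prior and Normal likelihood with known variance, the posterior is Normal; its mode equals its mean, the precision-weighted average.
Prior precision 1/σ₀² = 1/8 = 0.125; data precision n/σ² = 5/5 = 1.
μ̂ = (0.125·5 + 1·7.04) / (0.125 + 1) = 7.665/1.125 = 511/75 ≈ 6.813.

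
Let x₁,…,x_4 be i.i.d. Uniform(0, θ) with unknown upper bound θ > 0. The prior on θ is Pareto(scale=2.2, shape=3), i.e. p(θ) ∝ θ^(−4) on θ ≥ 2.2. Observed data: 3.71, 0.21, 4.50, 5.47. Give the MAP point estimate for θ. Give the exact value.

The Uniform(0, θ) likelihood is θ^(−n) for θ ≥ max(xᵢ), zero otherwise. Here max(xᵢ) = 5.47.
Posterior ∝ θ^(−4) · θ^(−4) = θ^(−8) on θ ≥ max(2.2, 5.47) = 5.47.
This density is strictly decreasing in θ, so the posterior mode lies at the lower boundary of the support.

θ̂_MAP = 5.47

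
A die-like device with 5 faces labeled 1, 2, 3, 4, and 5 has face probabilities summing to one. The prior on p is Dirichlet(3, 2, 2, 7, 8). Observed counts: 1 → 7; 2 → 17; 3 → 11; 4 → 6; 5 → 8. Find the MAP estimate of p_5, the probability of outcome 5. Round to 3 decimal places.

MAP estimate: 0.227

The posterior is Dirichlet(αᵢ + nᵢ) = Dirichlet(10, 19, 13, 13, 16).
For a Dirichlet(a₁,…,a_K) with all aᵢ > 1, the mode has j-th component (aⱼ − 1)/(Σaᵢ − K).
Here Σaᵢ = 71 and K = 5, so p_5 = (16 − 1)/(71 − 5) = 15/66 ≈ 0.227.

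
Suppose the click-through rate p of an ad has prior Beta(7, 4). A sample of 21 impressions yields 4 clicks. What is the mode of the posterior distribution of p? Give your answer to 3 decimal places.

p̂_MAP = 0.333

Prior: Beta(7, 4).
Data: 4 successes in 21 trials. The binomial likelihood contributes p^4(1−p)^17, so the posterior is Beta(7+4, 4+17) = Beta(11, 21).
For Beta(a, b) with a, b > 1 the mode is (a−1)/(a+b−2) = 10/30 ≈ 0.333.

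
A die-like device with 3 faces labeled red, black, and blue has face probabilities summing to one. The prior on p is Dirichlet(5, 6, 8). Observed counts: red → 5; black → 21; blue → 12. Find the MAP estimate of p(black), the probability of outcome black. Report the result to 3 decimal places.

MAP estimate of p(black) = 0.481

The posterior is Dirichlet(αᵢ + nᵢ) = Dirichlet(10, 27, 20).
For a Dirichlet(a₁,…,a_K) with all aᵢ > 1, the mode has j-th component (aⱼ − 1)/(Σaᵢ − K).
Here Σaᵢ = 57 and K = 3, so p(black) = (27 − 1)/(57 − 3) = 26/54 ≈ 0.481.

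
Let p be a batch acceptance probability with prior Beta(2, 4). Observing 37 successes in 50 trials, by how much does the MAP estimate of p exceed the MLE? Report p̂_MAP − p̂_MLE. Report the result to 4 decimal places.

Posterior is Beta(39, 17); MAP = (39−1)/(56−2) = 38/54 ≈ 0.70370.
MLE ignores the prior: p̂_MLE = k/n = 37/50 ≈ 0.74000.
Difference = 38/54 − 37/50 = -49/1350 ≈ -0.0363.

MAP − MLE = -0.0363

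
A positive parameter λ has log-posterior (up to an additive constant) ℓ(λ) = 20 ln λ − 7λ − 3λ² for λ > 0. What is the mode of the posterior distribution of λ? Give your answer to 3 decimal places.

ℓ'(λ) = 20/λ − 7 − 6λ. Setting this to zero and multiplying by λ: 6λ² + 7λ − 20 = 0.
λ = (−7 + √(7² + 4·6·20)) / (2·6) = (−7 + √529) / 12 = (−7 + 23)/12 = 4/3.
ℓ''(λ) = −20/λ² − 6 < 0, confirming a maximum.

λ̂_MAP = 1.333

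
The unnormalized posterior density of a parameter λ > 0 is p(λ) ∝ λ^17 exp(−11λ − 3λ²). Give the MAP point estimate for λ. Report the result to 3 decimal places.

λ̂_MAP = 1.000

ℓ'(λ) = 17/λ − 11 − 6λ. Setting this to zero and multiplying by λ: 6λ² + 11λ − 17 = 0.
λ = (−11 + √(11² + 4·6·17)) / (2·6) = (−11 + √529) / 12 = (−11 + 23)/12 = 1.
ℓ''(λ) = −17/λ² − 6 < 0, confirming a maximum.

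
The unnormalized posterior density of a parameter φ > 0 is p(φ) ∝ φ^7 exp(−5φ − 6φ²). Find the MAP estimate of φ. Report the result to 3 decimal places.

φ̂_MAP = 0.583

ℓ'(φ) = 7/φ − 5 − 12φ. Setting this to zero and multiplying by φ: 12φ² + 5φ − 7 = 0.
φ = (−5 + √(5² + 4·12·7)) / (2·12) = (−5 + √361) / 24 = (−5 + 19)/24 = 7/12.
ℓ''(φ) = −7/φ² − 12 < 0, confirming a maximum.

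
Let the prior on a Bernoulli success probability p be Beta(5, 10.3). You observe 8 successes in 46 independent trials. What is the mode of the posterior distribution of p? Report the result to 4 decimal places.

p̂_MAP = 0.2024

Prior: Beta(5, 10.3).
Data: 8 successes in 46 trials. The binomial likelihood contributes p^8(1−p)^38, so the posterior is Beta(5+8, 10.3+38) = Beta(13, 48.3).
For Beta(a, b) with a, b > 1 the mode is (a−1)/(a+b−2) = 12/59.3 ≈ 0.2024.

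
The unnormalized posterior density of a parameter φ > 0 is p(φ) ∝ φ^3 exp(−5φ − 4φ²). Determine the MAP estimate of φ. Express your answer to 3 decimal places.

ℓ'(φ) = 3/φ − 5 − 8φ. Setting this to zero and multiplying by φ: 8φ² + 5φ − 3 = 0.
φ = (−5 + √(5² + 4·8·3)) / (2·8) = (−5 + √121) / 16 = (−5 + 11)/16 = 3/8.
ℓ''(φ) = −3/φ² − 8 < 0, confirming a maximum.

φ̂_MAP = 0.375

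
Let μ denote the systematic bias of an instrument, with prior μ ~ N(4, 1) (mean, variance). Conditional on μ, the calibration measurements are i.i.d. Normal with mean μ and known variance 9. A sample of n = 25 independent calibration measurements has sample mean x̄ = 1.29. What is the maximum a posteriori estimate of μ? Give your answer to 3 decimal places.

μ̂_MAP = 2.007

n = 25, x̄ = 1.29.
For a Normal prior and Normal likelihood with known variance, the posterior is Normal; its mode equals its mean, the precision-weighted average.
Prior precision 1/σ₀² = 1/1 = 1; data precision n/σ² = 25/9.
μ̂ = (1·4 + (25/9)·1.29) / (1 + 25/9) = (91/12)/(34/9) = 273/136 ≈ 2.007.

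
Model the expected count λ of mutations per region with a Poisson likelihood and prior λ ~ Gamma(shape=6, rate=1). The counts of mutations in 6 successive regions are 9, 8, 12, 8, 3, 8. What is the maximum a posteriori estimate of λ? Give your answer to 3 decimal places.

λ̂_MAP = 7.571

Σxᵢ = 9+8+12+8+3+8 = 48, with n = 6.
Posterior ∝ λ^5e^(−1λ) · λ^48e^(−6λ) = λ^53e^(−7λ), i.e. Gamma(shape=54, rate=7).
The mode of a Gamma(a, b) with a ≥ 1 (shape–rate) is (a−1)/b = 53/7 ≈ 7.571.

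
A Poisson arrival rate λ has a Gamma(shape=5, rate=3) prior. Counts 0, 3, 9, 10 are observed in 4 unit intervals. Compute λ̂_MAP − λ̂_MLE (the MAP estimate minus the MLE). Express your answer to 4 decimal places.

MAP − MLE = -1.7857

Σxᵢ = 22. Posterior is Gamma(27, 7); MAP = (27−1)/7 = 26/7 ≈ 3.71429.
MLE = x̄ = 22/4 ≈ 5.50000.
Difference = 26/7 − 22/4 = -25/14 ≈ -1.7857.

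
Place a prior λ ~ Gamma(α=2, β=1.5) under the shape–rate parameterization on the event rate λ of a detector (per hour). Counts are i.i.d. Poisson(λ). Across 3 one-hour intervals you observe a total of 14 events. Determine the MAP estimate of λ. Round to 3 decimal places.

λ̂_MAP = 3.333

Σxᵢ = 14, n = 3.
Posterior ∝ λe^(−1.5λ) · λ^14e^(−3λ) = λ^15e^(−4.5λ), i.e. Gamma(shape=16, rate=4.5).
The mode of a Gamma(a, b) with a ≥ 1 (shape–rate) is (a−1)/b = 15/4.5 ≈ 3.333.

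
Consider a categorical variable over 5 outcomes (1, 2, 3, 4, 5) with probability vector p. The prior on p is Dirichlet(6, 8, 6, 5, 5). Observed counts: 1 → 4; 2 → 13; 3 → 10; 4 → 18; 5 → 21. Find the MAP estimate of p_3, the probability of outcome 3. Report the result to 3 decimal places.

The posterior is Dirichlet(αᵢ + nᵢ) = Dirichlet(10, 21, 16, 23, 26).
For a Dirichlet(a₁,…,a_K) with all aᵢ > 1, the mode has j-th component (aⱼ − 1)/(Σaᵢ − K).
Here Σaᵢ = 96 and K = 5, so p_3 = (16 − 1)/(96 − 5) = 15/91 ≈ 0.165.

MAP estimate: 0.165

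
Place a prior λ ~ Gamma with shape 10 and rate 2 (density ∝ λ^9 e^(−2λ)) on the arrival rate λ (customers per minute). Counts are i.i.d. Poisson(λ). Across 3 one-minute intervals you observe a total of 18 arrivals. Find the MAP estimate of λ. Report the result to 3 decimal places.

Σxᵢ = 18, n = 3.
Posterior ∝ λ^9e^(−2λ) · λ^18e^(−3λ) = λ^27e^(−5λ), i.e. Gamma(shape=28, rate=5).
The mode of a Gamma(a, b) with a ≥ 1 (shape–rate) is (a−1)/b = 27/5 ≈ 5.400.

λ̂_MAP = 5.400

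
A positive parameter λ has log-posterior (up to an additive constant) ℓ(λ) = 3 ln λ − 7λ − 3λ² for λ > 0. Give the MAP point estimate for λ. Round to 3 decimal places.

λ̂_MAP = 0.333

ℓ'(λ) = 3/λ − 7 − 6λ. Setting this to zero and multiplying by λ: 6λ² + 7λ − 3 = 0.
λ = (−7 + √(7² + 4·6·3)) / (2·6) = (−7 + √121) / 12 = (−7 + 11)/12 = 1/3.
ℓ''(λ) = −3/λ² − 6 < 0, confirming a maximum.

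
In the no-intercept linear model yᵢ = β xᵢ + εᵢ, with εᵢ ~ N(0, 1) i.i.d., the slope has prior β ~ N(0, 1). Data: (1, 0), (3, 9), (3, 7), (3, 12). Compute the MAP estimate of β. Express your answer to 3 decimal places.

log p(β | y) = −Σ(yᵢ − βxᵢ)²/(2·1) − β²/(2·1) + const.
Setting the derivative to zero: Σxᵢ(yᵢ − βxᵢ)/1 − β/1 = 0, so β = Σxᵢyᵢ / (Σxᵢ² + σ²/τ²).
Σxᵢyᵢ = 1·0 + 3·9 + 3·7 + 3·12 = 84; Σxᵢ² = 28; σ²/τ² = 1.
β̂_MAP = 84 / (28 + 1) = 84/29 ≈ 2.897.

β̂_MAP = 2.897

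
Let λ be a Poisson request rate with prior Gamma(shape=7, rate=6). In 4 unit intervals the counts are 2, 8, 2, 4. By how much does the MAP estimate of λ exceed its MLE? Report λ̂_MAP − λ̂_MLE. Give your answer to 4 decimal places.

MAP − MLE = -1.8000

Σxᵢ = 16. Posterior is Gamma(23, 10); MAP = (23−1)/10 = 22/10 ≈ 2.20000.
MLE = x̄ = 16/4 ≈ 4.00000.
Difference = 22/10 − 16/4 = -9/5 ≈ -1.8000.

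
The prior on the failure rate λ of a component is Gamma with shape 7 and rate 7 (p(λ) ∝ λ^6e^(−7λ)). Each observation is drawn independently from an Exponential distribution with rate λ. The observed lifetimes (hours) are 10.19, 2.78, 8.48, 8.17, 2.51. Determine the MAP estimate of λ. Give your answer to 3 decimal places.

λ̂_MAP = 0.281

The Exponential(rate=λ) likelihood is ∝ λ^n e^(−λΣtᵢ). Here n = 5 and Σtᵢ = 10.19 + 2.78 + 8.48 + 8.17 + 2.51 = 32.13.
Posterior ∝ λ^6e^(−7λ) · λ^5e^(−32.13λ) = λ^11e^(−39.13λ), i.e. Gamma(12, 39.13).
Mode = (a−1)/b = 11/39.13 ≈ 0.281.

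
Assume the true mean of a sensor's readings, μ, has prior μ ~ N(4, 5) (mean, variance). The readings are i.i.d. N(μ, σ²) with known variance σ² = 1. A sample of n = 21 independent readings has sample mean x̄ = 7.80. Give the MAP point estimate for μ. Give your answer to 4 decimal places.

n = 21, x̄ = 7.80.
For a Normal prior and Normal likelihood with known variance, the posterior is Normal; its mode equals its mean, the precision-weighted average.
Prior precision 1/σ₀² = 1/5 = 0.2; data precision n/σ² = 21/1 = 21.
μ̂ = (0.2·4 + 21·7.8) / (0.2 + 21) = 164.6/21.2 = 823/106 ≈ 7.7642.

μ̂_MAP = 7.7642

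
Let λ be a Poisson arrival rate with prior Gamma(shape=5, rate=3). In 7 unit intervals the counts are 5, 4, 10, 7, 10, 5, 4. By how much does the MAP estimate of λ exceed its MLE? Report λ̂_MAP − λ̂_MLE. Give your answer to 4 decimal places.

Σxᵢ = 45. Posterior is Gamma(50, 10); MAP = (50−1)/10 = 49/10 ≈ 4.90000.
MLE = x̄ = 45/7 ≈ 6.42857.
Difference = 49/10 − 45/7 = -107/70 ≈ -1.5286.

MAP − MLE = -1.5286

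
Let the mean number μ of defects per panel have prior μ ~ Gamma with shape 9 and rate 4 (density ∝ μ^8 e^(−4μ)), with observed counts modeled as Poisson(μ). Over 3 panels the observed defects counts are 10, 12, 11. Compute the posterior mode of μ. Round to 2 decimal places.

μ̂_MAP = 5.86

Σxᵢ = 10+12+11 = 33, with n = 3.
Posterior ∝ μ^8e^(−4μ) · μ^33e^(−3μ) = μ^41e^(−7μ), i.e. Gamma(shape=42, rate=7).
The mode of a Gamma(a, b) with a ≥ 1 (shape–rate) is (a−1)/b = 41/7 ≈ 5.86.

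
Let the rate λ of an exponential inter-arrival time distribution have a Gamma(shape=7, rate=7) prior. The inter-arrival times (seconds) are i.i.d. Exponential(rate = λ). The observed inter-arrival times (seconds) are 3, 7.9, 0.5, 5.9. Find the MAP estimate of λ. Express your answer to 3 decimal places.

The Exponential(rate=λ) likelihood is ∝ λ^n e^(−λΣtᵢ). Here n = 4 and Σtᵢ = 3 + 7.9 + 0.5 + 5.9 = 17.3.
Posterior ∝ λ^6e^(−7λ) · λ^4e^(−17.3λ) = λ^10e^(−24.3λ), i.e. Gamma(11, 24.3).
Mode = (a−1)/b = 10/24.3 ≈ 0.412.

λ̂_MAP = 0.412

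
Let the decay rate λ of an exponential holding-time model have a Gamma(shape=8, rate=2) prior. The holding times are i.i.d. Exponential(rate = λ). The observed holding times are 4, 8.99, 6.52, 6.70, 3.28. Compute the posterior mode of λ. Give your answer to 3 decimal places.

λ̂_MAP = 0.381

The Exponential(rate=λ) likelihood is ∝ λ^n e^(−λΣtᵢ). Here n = 5 and Σtᵢ = 4 + 8.99 + 6.52 + 6.70 + 3.28 = 29.49.
Posterior ∝ λ^7e^(−2λ) · λ^5e^(−29.49λ) = λ^12e^(−31.49λ), i.e. Gamma(13, 31.49).
Mode = (a−1)/b = 12/31.49 ≈ 0.381.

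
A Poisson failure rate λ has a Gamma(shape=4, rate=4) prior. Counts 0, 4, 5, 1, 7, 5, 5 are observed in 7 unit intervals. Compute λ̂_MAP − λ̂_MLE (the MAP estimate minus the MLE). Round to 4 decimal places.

Σxᵢ = 27. Posterior is Gamma(31, 11); MAP = (31−1)/11 = 30/11 ≈ 2.72727.
MLE = x̄ = 27/7 ≈ 3.85714.
Difference = 30/11 − 27/7 = -87/77 ≈ -1.1299.

MAP − MLE = -1.1299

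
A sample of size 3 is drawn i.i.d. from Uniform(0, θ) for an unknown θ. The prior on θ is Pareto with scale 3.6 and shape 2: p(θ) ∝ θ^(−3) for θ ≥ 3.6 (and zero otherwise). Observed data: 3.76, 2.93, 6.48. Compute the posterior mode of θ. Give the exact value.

The Uniform(0, θ) likelihood is θ^(−n) for θ ≥ max(xᵢ), zero otherwise. Here max(xᵢ) = 6.48.
Posterior ∝ θ^(−3) · θ^(−3) = θ^(−6) on θ ≥ max(3.6, 6.48) = 6.48.
This density is strictly decreasing in θ, so the posterior mode lies at the lower boundary of the support.

θ̂_MAP = 6.48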